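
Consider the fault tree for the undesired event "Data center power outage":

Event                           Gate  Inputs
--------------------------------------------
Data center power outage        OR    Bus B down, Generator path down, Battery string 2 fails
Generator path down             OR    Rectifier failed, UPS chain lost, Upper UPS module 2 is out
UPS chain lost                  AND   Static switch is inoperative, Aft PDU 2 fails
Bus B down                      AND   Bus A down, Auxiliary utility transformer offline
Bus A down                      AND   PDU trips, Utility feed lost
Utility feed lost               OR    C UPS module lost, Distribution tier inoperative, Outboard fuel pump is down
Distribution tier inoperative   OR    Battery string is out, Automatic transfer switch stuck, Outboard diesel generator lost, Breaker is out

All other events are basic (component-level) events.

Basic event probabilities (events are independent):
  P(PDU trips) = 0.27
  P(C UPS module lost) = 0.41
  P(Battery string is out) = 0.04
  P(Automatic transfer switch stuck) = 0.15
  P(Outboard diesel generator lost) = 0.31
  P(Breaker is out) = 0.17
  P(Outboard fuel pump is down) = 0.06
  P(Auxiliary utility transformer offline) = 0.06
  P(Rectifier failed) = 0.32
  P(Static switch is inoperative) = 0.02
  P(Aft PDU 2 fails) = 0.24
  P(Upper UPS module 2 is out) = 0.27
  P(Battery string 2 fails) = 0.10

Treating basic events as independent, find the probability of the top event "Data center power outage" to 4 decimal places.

P(Distribution tier inoperative) [OR] = 1 − (1−0.04) × (1−0.15) × (1−0.31) × (1−0.17) = 0.532677
P(Utility feed lost) [OR] = 1 − (1−0.41) × (1−0.532677) × (1−0.06) = 0.740823
P(Bus A down) [AND] = 0.27 × 0.740823 = 0.200022
P(Bus B down) [AND] = 0.200022 × 0.06 = 0.012001
P(UPS chain lost) [AND] = 0.02 × 0.24 = 0.004800
P(Generator path down) [OR] = 1 − (1−0.32) × (1−0.004800) × (1−0.27) = 0.505983
P(Data center power outage) [OR] = 1 − (1−0.012001) × (1−0.505983) × (1−0.10) = 0.560721
Rounded to 4 decimal places: P(Data center power outage) ≈ 0.5607.

0.5607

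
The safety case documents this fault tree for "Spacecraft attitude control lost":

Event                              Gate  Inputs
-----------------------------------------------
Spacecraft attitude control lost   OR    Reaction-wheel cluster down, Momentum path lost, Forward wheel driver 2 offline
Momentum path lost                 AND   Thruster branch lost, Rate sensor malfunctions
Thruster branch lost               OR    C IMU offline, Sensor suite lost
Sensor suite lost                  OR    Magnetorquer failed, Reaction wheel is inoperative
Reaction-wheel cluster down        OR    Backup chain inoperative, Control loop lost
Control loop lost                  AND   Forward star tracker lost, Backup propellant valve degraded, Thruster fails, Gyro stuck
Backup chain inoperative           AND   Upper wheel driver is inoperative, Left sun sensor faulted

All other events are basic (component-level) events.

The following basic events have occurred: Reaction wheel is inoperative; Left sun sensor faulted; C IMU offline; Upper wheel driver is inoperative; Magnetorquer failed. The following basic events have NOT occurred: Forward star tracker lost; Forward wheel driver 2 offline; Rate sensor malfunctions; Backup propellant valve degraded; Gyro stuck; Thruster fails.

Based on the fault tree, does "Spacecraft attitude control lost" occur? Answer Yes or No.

Yes

Backup chain inoperative [AND]: Upper wheel driver is inoperative=occurs, Left sun sensor faulted=occurs → all inputs occur → occurs.
Control loop lost [AND]: Forward star tracker lost=not, Backup propellant valve degraded=not, Thruster fails=not, Gyro stuck=not → not all inputs occur → does not occur.
Reaction-wheel cluster down [OR]: Backup chain inoperative=occurs, Control loop lost=not → at least one input occurs → occurs.
Sensor suite lost [OR]: Magnetorquer failed=occurs, Reaction wheel is inoperative=occurs → at least one input occurs → occurs.
Thruster branch lost [OR]: C IMU offline=occurs, Sensor suite lost=occurs → at least one input occurs → occurs.
Momentum path lost [AND]: Thruster branch lost=occurs, Rate sensor malfunctions=not → not all inputs occur → does not occur.
Spacecraft attitude control lost [OR]: Reaction-wheel cluster down=occurs, Momentum path lost=not, Forward wheel driver 2 offline=not → at least one input occurs → occurs.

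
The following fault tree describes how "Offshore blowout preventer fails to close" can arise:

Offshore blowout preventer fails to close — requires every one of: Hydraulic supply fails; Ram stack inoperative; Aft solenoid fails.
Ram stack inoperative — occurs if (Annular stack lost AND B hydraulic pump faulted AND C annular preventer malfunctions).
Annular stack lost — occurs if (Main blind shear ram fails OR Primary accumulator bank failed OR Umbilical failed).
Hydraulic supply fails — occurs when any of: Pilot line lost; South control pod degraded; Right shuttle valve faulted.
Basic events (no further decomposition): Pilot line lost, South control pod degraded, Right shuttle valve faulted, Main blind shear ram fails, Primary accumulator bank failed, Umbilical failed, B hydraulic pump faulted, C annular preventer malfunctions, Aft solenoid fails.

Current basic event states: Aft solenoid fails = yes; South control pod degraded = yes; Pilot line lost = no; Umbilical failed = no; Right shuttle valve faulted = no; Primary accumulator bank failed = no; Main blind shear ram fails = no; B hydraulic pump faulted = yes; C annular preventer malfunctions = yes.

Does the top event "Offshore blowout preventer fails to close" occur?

No

Hydraulic supply fails [OR]: Pilot line lost=not, South control pod degraded=occurs, Right shuttle valve faulted=not → at least one input occurs → occurs.
Annular stack lost [OR]: Main blind shear ram fails=not, Primary accumulator bank failed=not, Umbilical failed=not → no input occurs → does not occur.
Ram stack inoperative [AND]: Annular stack lost=not, B hydraulic pump faulted=occurs, C annular preventer malfunctions=occurs → not all inputs occur → does not occur.
Offshore blowout preventer fails to close [AND]: Hydraulic supply fails=occurs, Ram stack inoperative=not, Aft solenoid fails=occurs → not all inputs occur → does not occur.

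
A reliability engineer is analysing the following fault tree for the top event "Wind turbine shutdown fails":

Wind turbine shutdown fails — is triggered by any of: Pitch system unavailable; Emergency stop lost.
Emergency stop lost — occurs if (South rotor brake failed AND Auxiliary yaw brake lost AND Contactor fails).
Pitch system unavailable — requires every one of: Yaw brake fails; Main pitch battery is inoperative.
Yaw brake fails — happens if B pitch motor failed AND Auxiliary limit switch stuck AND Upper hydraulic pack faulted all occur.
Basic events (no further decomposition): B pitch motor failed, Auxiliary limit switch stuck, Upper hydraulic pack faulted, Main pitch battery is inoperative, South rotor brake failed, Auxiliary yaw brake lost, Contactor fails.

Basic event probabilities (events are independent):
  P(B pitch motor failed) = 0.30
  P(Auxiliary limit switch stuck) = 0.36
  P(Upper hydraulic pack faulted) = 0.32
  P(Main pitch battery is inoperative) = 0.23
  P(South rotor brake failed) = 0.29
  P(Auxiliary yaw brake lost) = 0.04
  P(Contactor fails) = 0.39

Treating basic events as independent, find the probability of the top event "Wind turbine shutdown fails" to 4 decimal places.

0.0124

P(Yaw brake fails) [AND] = 0.30 × 0.36 × 0.32 = 0.034560
P(Pitch system unavailable) [AND] = 0.034560 × 0.23 = 0.007949
P(Emergency stop lost) [AND] = 0.29 × 0.04 × 0.39 = 0.004524
P(Wind turbine shutdown fails) [OR] = 1 − (1−0.007949) × (1−0.004524) = 0.012437
Rounded to 4 decimal places: P(Wind turbine shutdown fails) ≈ 0.0124.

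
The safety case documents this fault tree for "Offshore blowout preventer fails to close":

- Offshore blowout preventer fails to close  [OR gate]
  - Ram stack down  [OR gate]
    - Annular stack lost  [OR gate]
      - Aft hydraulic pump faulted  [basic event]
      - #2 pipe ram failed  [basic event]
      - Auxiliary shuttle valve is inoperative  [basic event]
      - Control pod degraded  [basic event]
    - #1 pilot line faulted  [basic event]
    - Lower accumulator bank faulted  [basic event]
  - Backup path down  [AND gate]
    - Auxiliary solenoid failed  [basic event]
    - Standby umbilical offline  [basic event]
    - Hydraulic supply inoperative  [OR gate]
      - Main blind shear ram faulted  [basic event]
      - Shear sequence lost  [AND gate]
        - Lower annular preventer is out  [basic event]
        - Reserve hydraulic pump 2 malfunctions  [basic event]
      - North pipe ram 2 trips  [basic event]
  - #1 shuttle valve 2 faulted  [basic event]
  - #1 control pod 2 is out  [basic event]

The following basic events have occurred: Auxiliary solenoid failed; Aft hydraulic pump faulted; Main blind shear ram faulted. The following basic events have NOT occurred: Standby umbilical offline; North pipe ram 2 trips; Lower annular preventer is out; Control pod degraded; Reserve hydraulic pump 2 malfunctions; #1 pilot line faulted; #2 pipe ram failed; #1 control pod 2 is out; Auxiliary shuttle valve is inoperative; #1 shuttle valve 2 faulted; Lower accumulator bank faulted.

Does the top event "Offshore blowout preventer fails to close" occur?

Yes

Annular stack lost [OR]: Aft hydraulic pump faulted=occurs, #2 pipe ram failed=not, Auxiliary shuttle valve is inoperative=not, Control pod degraded=not → at least one input occurs → occurs.
Ram stack down [OR]: Annular stack lost=occurs, #1 pilot line faulted=not, Lower accumulator bank faulted=not → at least one input occurs → occurs.
Shear sequence lost [AND]: Lower annular preventer is out=not, Reserve hydraulic pump 2 malfunctions=not → not all inputs occur → does not occur.
Hydraulic supply inoperative [OR]: Main blind shear ram faulted=occurs, Shear sequence lost=not, North pipe ram 2 trips=not → at least one input occurs → occurs.
Backup path down [AND]: Auxiliary solenoid failed=occurs, Standby umbilical offline=not, Hydraulic supply inoperative=occurs → not all inputs occur → does not occur.
Offshore blowout preventer fails to close [OR]: Ram stack down=occurs, Backup path down=not, #1 shuttle valve 2 faulted=not, #1 control pod 2 is out=not → at least one input occurs → occurs.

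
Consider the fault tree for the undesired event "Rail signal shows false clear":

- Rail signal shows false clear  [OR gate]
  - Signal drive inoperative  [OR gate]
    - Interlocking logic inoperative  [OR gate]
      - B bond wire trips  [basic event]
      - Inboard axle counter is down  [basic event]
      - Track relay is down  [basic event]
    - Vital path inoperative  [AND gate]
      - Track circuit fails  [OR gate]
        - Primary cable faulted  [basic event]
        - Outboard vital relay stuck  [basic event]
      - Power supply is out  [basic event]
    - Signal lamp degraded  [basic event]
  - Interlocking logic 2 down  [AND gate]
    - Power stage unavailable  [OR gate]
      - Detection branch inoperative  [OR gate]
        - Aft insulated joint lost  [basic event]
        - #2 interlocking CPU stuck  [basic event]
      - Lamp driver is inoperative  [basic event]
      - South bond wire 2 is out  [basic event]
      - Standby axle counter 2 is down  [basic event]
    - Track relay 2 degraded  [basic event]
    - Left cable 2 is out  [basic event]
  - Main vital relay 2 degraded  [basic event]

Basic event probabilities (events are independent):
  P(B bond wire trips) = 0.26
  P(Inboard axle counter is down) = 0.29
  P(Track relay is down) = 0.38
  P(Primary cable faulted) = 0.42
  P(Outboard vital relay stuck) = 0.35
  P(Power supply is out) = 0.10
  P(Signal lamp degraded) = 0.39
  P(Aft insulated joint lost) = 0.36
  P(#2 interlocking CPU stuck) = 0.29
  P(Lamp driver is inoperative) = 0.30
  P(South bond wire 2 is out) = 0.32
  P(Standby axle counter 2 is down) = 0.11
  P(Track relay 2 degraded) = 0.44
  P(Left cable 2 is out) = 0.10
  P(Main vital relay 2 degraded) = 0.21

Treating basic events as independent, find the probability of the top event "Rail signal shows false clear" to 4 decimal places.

P(Interlocking logic inoperative) [OR] = 1 − (1−0.26) × (1−0.29) × (1−0.38) = 0.674252
P(Track circuit fails) [OR] = 1 − (1−0.42) × (1−0.35) = 0.623000
P(Vital path inoperative) [AND] = 0.623000 × 0.10 = 0.062300
P(Signal drive inoperative) [OR] = 1 − (1−0.674252) × (1−0.062300) × (1−0.39) = 0.813673
P(Detection branch inoperative) [OR] = 1 − (1−0.36) × (1−0.29) = 0.545600
P(Power stage unavailable) [OR] = 1 − (1−0.545600) × (1−0.30) × (1−0.32) × (1−0.11) = 0.807498
P(Interlocking logic 2 down) [AND] = 0.807498 × 0.44 × 0.10 = 0.035530
P(Rail signal shows false clear) [OR] = 1 − (1−0.813673) × (1−0.035530) × (1−0.21) = 0.858032
Rounded to 4 decimal places: P(Rail signal shows false clear) ≈ 0.8580.

0.8580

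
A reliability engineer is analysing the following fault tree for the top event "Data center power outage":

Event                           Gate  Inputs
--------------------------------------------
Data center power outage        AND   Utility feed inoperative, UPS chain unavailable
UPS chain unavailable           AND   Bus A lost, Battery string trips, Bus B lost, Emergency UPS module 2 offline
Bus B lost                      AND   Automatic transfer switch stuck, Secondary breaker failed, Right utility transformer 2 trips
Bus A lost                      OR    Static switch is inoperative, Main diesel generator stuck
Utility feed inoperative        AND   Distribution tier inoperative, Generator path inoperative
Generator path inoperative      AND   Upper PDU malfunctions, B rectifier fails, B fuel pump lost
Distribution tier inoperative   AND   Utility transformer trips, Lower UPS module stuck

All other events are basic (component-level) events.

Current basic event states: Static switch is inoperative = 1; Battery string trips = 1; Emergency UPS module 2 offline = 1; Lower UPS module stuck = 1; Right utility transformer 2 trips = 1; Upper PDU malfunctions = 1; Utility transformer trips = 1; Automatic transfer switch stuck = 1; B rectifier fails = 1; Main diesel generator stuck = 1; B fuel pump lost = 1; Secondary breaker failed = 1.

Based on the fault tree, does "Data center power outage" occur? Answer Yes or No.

Distribution tier inoperative [AND]: Utility transformer trips=occurs, Lower UPS module stuck=occurs → all inputs occur → occurs.
Generator path inoperative [AND]: Upper PDU malfunctions=occurs, B rectifier fails=occurs, B fuel pump lost=occurs → all inputs occur → occurs.
Utility feed inoperative [AND]: Distribution tier inoperative=occurs, Generator path inoperative=occurs → all inputs occur → occurs.
Bus A lost [OR]: Static switch is inoperative=occurs, Main diesel generator stuck=occurs → at least one input occurs → occurs.
Bus B lost [AND]: Automatic transfer switch stuck=occurs, Secondary breaker failed=occurs, Right utility transformer 2 trips=occurs → all inputs occur → occurs.
UPS chain unavailable [AND]: Bus A lost=occurs, Battery string trips=occurs, Bus B lost=occurs, Emergency UPS module 2 offline=occurs → all inputs occur → occurs.
Data center power outage [AND]: Utility feed inoperative=occurs, UPS chain unavailable=occurs → all inputs occur → occurs.

Yes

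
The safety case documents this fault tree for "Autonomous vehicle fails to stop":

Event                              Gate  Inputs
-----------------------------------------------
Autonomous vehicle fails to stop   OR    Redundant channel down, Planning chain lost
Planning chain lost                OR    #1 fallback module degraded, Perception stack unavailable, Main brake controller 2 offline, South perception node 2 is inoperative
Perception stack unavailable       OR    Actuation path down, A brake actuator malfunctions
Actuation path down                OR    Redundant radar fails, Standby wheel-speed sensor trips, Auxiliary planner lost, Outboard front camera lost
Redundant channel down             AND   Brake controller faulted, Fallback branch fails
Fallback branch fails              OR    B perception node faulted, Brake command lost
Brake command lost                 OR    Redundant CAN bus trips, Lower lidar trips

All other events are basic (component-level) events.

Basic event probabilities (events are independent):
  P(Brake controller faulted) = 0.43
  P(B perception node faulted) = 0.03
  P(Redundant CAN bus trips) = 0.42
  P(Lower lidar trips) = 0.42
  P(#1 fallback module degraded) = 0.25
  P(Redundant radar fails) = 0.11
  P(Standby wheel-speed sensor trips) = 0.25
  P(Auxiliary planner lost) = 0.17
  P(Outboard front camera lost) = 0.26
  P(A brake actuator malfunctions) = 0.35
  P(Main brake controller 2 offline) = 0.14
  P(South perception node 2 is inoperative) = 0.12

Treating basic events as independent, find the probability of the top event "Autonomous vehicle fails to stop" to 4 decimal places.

0.8926

P(Brake command lost) [OR] = 1 − (1−0.42) × (1−0.42) = 0.663600
P(Fallback branch fails) [OR] = 1 − (1−0.03) × (1−0.663600) = 0.673692
P(Redundant channel down) [AND] = 0.43 × 0.673692 = 0.289688
P(Actuation path down) [OR] = 1 − (1−0.11) × (1−0.25) × (1−0.17) × (1−0.26) = 0.590022
P(Perception stack unavailable) [OR] = 1 − (1−0.590022) × (1−0.35) = 0.733514
P(Planning chain lost) [OR] = 1 − (1−0.25) × (1−0.733514) × (1−0.14) × (1−0.12) = 0.848743
P(Autonomous vehicle fails to stop) [OR] = 1 − (1−0.289688) × (1−0.848743) = 0.892560
Rounded to 4 decimal places: P(Autonomous vehicle fails to stop) ≈ 0.8926.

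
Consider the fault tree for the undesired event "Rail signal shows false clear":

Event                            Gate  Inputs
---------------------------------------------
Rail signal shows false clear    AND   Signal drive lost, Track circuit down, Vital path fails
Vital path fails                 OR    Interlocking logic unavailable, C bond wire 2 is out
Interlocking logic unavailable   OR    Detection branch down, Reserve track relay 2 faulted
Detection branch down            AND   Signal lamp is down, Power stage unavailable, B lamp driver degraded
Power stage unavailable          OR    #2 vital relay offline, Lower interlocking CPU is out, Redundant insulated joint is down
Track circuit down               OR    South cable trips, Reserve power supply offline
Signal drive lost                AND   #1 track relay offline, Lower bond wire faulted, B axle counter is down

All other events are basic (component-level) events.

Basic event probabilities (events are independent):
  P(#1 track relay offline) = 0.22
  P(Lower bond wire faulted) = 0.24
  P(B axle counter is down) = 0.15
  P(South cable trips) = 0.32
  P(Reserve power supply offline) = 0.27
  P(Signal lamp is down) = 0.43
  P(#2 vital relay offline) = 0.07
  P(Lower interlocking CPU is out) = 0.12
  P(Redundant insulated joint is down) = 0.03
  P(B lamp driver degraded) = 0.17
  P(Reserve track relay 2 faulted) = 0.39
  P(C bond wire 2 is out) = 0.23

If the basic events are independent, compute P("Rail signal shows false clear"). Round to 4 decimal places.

0.0021

P(Signal drive lost) [AND] = 0.22 × 0.24 × 0.15 = 0.007920
P(Track circuit down) [OR] = 1 − (1−0.32) × (1−0.27) = 0.503600
P(Power stage unavailable) [OR] = 1 − (1−0.07) × (1−0.12) × (1−0.03) = 0.206152
P(Detection branch down) [AND] = 0.43 × 0.206152 × 0.17 = 0.015070
P(Interlocking logic unavailable) [OR] = 1 − (1−0.015070) × (1−0.39) = 0.399193
P(Vital path fails) [OR] = 1 − (1−0.399193) × (1−0.23) = 0.537379
P(Rail signal shows false clear) [AND] = 0.007920 × 0.503600 × 0.537379 = 0.002143
Rounded to 4 decimal places: P(Rail signal shows false clear) ≈ 0.0021.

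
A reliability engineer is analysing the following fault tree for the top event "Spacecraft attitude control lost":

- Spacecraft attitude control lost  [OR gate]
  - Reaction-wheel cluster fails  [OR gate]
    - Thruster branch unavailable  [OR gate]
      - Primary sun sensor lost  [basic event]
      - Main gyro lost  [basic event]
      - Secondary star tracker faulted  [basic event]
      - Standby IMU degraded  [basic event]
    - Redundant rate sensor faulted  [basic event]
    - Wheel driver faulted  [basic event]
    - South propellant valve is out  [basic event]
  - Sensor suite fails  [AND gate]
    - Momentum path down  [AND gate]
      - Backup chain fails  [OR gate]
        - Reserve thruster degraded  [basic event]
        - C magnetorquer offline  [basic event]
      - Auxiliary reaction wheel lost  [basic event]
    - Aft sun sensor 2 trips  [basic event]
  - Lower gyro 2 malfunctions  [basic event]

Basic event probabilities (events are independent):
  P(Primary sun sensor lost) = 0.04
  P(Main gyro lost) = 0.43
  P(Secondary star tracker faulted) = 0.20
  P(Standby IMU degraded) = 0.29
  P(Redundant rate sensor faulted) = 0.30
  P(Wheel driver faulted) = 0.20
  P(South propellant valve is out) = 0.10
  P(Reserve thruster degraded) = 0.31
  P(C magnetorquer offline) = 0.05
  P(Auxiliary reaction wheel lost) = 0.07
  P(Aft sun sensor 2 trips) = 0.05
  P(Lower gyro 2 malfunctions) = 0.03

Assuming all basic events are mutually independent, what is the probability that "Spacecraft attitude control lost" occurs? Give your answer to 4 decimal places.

0.8482

P(Thruster branch unavailable) [OR] = 1 − (1−0.04) × (1−0.43) × (1−0.20) × (1−0.29) = 0.689190
P(Reaction-wheel cluster fails) [OR] = 1 − (1−0.689190) × (1−0.30) × (1−0.20) × (1−0.10) = 0.843352
P(Backup chain fails) [OR] = 1 − (1−0.31) × (1−0.05) = 0.344500
P(Momentum path down) [AND] = 0.344500 × 0.07 = 0.024115
P(Sensor suite fails) [AND] = 0.024115 × 0.05 = 0.001206
P(Spacecraft attitude control lost) [OR] = 1 − (1−0.843352) × (1−0.001206) × (1−0.03) = 0.848235
Rounded to 4 decimal places: P(Spacecraft attitude control lost) ≈ 0.8482.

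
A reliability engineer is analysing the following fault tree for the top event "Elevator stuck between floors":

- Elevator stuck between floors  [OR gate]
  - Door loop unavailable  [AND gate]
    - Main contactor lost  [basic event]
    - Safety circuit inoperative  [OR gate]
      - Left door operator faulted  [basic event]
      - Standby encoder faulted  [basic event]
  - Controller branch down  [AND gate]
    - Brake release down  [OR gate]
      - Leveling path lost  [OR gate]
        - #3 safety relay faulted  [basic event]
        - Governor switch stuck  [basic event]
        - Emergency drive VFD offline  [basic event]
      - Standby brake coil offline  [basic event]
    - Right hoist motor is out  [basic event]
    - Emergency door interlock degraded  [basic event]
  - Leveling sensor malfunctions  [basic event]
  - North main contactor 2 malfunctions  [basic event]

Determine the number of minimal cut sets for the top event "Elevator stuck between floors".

Safety circuit inoperative [OR]: union of children's cut sets → 2 cut set(s).
Door loop unavailable [AND]: one cut set from each child combined → 1 × 2 = 2 cut set(s).
Leveling path lost [OR]: union of children's cut sets → 3 cut set(s).
Brake release down [OR]: union of children's cut sets → 4 cut set(s).
Controller branch down [AND]: one cut set from each child combined → 4 × 1 × 1 = 4 cut set(s).
Elevator stuck between floors [OR]: union of children's cut sets → 8 cut set(s).
Minimal cut sets: {Left door operator faulted, Main contactor lost}; {Main contactor lost, Standby encoder faulted}; {#3 safety relay faulted, Emergency door interlock degraded, Right hoist motor is out}; {Emergency door interlock degraded, Governor switch stuck, Right hoist motor is out}; {Emergency door interlock degraded, Emergency drive VFD offline, Right hoist motor is out}; {Emergency door interlock degraded, Right hoist motor is out, Standby brake coil offline}; {Leveling sensor malfunctions}; {North main contactor 2 malfunctions}.

8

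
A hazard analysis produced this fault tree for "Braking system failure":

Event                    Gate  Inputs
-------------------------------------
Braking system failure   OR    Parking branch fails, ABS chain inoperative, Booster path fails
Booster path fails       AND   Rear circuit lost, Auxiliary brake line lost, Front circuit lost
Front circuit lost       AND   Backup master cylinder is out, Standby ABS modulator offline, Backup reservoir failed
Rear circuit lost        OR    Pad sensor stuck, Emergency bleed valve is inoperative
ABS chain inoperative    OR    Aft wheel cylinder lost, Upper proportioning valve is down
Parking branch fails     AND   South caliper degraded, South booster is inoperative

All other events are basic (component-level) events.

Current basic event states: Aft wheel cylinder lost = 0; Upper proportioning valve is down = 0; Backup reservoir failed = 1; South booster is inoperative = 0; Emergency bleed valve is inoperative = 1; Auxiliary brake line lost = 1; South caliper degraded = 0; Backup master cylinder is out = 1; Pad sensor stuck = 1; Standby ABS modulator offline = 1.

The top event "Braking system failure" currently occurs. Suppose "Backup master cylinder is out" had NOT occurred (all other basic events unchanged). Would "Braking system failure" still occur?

No

Counterfactual: set "Backup master cylinder is out" to not occurred.
Parking branch fails [AND]: South caliper degraded=not, South booster is inoperative=not → not all inputs occur → does not occur.
ABS chain inoperative [OR]: Aft wheel cylinder lost=not, Upper proportioning valve is down=not → no input occurs → does not occur.
Rear circuit lost [OR]: Pad sensor stuck=occurs, Emergency bleed valve is inoperative=occurs → at least one input occurs → occurs.
Front circuit lost [AND]: Backup master cylinder is out=not, Standby ABS modulator offline=occurs, Backup reservoir failed=occurs → not all inputs occur → does not occur.
Booster path fails [AND]: Rear circuit lost=occurs, Auxiliary brake line lost=occurs, Front circuit lost=not → not all inputs occur → does not occur.
Braking system failure [OR]: Parking branch fails=not, ABS chain inoperative=not, Booster path fails=not → no input occurs → does not occur.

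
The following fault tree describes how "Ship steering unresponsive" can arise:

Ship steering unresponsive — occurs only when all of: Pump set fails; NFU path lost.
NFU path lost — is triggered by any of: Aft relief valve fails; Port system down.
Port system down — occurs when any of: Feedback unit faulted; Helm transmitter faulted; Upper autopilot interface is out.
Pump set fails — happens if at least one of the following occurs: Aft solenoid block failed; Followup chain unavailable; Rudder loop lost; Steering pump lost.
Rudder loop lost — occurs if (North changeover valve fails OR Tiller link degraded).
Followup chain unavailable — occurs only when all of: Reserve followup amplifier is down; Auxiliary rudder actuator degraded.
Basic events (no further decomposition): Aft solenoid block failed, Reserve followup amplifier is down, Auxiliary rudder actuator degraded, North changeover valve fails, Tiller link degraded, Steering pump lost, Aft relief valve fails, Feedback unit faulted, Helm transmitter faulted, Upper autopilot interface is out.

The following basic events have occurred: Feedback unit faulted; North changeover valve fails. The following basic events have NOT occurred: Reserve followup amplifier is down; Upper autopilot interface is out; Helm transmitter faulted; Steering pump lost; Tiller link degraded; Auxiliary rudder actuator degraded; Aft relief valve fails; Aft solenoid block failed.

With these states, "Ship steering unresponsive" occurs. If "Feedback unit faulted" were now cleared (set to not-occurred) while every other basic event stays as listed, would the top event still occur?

No

Counterfactual: set "Feedback unit faulted" to not occurred.
Followup chain unavailable [AND]: Reserve followup amplifier is down=not, Auxiliary rudder actuator degraded=not → not all inputs occur → does not occur.
Rudder loop lost [OR]: North changeover valve fails=occurs, Tiller link degraded=not → at least one input occurs → occurs.
Pump set fails [OR]: Aft solenoid block failed=not, Followup chain unavailable=not, Rudder loop lost=occurs, Steering pump lost=not → at least one input occurs → occurs.
Port system down [OR]: Feedback unit faulted=not, Helm transmitter faulted=not, Upper autopilot interface is out=not → no input occurs → does not occur.
NFU path lost [OR]: Aft relief valve fails=not, Port system down=not → no input occurs → does not occur.
Ship steering unresponsive [AND]: Pump set fails=occurs, NFU path lost=not → not all inputs occur → does not occur.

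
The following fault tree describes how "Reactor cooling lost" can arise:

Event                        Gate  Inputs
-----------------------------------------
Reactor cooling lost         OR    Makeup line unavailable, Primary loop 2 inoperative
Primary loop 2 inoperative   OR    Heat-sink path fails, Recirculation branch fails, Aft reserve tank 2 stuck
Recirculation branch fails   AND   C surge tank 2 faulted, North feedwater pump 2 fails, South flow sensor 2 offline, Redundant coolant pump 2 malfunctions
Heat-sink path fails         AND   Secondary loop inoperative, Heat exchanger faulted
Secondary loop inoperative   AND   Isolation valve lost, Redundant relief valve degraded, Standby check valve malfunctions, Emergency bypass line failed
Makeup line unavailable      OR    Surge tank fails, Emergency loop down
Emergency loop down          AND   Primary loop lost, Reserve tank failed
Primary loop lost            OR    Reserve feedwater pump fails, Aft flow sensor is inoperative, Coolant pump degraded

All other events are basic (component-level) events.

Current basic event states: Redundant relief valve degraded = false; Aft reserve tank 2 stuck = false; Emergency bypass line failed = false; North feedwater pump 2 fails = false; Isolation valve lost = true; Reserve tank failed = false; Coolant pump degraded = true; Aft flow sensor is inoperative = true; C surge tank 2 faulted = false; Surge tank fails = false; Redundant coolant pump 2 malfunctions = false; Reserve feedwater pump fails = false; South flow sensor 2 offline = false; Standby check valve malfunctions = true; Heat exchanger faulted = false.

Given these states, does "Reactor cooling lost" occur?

Primary loop lost [OR]: Reserve feedwater pump fails=not, Aft flow sensor is inoperative=occurs, Coolant pump degraded=occurs → at least one input occurs → occurs.
Emergency loop down [AND]: Primary loop lost=occurs, Reserve tank failed=not → not all inputs occur → does not occur.
Makeup line unavailable [OR]: Surge tank fails=not, Emergency loop down=not → no input occurs → does not occur.
Secondary loop inoperative [AND]: Isolation valve lost=occurs, Redundant relief valve degraded=not, Standby check valve malfunctions=occurs, Emergency bypass line failed=not → not all inputs occur → does not occur.
Heat-sink path fails [AND]: Secondary loop inoperative=not, Heat exchanger faulted=not → not all inputs occur → does not occur.
Recirculation branch fails [AND]: C surge tank 2 faulted=not, North feedwater pump 2 fails=not, South flow sensor 2 offline=not, Redundant coolant pump 2 malfunctions=not → not all inputs occur → does not occur.
Primary loop 2 inoperative [OR]: Heat-sink path fails=not, Recirculation branch fails=not, Aft reserve tank 2 stuck=not → no input occurs → does not occur.
Reactor cooling lost [OR]: Makeup line unavailable=not, Primary loop 2 inoperative=not → no input occurs → does not occur.

No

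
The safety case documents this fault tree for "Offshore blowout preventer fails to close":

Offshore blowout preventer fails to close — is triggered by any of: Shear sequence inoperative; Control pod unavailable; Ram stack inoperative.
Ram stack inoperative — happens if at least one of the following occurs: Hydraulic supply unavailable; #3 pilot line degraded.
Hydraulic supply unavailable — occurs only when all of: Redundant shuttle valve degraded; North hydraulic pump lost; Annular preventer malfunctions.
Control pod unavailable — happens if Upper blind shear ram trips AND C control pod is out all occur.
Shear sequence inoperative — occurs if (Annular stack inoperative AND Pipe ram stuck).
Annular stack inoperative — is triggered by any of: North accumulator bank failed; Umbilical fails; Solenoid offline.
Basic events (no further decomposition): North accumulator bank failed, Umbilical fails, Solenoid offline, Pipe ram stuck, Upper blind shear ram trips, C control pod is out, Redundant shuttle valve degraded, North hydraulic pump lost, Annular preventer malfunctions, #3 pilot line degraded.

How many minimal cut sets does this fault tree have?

6

Annular stack inoperative [OR]: union of children's cut sets → 3 cut set(s).
Shear sequence inoperative [AND]: one cut set from each child combined → 3 × 1 = 3 cut set(s).
Control pod unavailable [AND]: one cut set from each child combined → 1 × 1 = 1 cut set(s).
Hydraulic supply unavailable [AND]: one cut set from each child combined → 1 × 1 × 1 = 1 cut set(s).
Ram stack inoperative [OR]: union of children's cut sets → 2 cut set(s).
Offshore blowout preventer fails to close [OR]: union of children's cut sets → 6 cut set(s).
Minimal cut sets: {North accumulator bank failed, Pipe ram stuck}; {Pipe ram stuck, Umbilical fails}; {Pipe ram stuck, Solenoid offline}; {C control pod is out, Upper blind shear ram trips}; {Annular preventer malfunctions, North hydraulic pump lost, Redundant shuttle valve degraded}; {#3 pilot line degraded}.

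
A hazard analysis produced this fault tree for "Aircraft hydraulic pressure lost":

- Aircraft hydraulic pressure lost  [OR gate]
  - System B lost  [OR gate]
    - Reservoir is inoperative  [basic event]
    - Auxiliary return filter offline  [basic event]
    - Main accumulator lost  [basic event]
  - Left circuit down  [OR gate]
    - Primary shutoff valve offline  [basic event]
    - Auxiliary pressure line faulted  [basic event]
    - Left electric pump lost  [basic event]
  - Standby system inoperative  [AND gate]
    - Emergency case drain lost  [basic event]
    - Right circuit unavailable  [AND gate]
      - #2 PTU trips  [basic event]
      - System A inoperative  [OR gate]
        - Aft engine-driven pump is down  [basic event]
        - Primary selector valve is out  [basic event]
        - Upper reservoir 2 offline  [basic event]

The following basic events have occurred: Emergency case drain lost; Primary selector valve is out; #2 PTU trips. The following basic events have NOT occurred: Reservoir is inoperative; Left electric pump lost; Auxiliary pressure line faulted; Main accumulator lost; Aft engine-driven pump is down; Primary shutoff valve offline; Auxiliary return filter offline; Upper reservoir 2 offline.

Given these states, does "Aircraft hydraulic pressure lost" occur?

System B lost [OR]: Reservoir is inoperative=not, Auxiliary return filter offline=not, Main accumulator lost=not → no input occurs → does not occur.
Left circuit down [OR]: Primary shutoff valve offline=not, Auxiliary pressure line faulted=not, Left electric pump lost=not → no input occurs → does not occur.
System A inoperative [OR]: Aft engine-driven pump is down=not, Primary selector valve is out=occurs, Upper reservoir 2 offline=not → at least one input occurs → occurs.
Right circuit unavailable [AND]: #2 PTU trips=occurs, System A inoperative=occurs → all inputs occur → occurs.
Standby system inoperative [AND]: Emergency case drain lost=occurs, Right circuit unavailable=occurs → all inputs occur → occurs.
Aircraft hydraulic pressure lost [OR]: System B lost=not, Left circuit down=not, Standby system inoperative=occurs → at least one input occurs → occurs.

Yes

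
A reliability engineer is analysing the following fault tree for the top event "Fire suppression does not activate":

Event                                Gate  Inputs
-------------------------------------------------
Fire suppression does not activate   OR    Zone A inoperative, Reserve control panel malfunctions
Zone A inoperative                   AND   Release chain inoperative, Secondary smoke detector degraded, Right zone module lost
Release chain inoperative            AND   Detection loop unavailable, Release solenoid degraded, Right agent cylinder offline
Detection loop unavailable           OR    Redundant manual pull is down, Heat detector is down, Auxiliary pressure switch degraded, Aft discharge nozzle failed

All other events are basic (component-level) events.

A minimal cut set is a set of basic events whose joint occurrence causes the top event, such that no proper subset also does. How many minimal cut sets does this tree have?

Detection loop unavailable [OR]: union of children's cut sets → 4 cut set(s).
Release chain inoperative [AND]: one cut set from each child combined → 4 × 1 × 1 = 4 cut set(s).
Zone A inoperative [AND]: one cut set from each child combined → 4 × 1 × 1 = 4 cut set(s).
Fire suppression does not activate [OR]: union of children's cut sets → 5 cut set(s).
Minimal cut sets: {Redundant manual pull is down, Release solenoid degraded, Right agent cylinder offline, Right zone module lost, Secondary smoke detector degraded}; {Heat detector is down, Release solenoid degraded, Right agent cylinder offline, Right zone module lost, Secondary smoke detector degraded}; {Auxiliary pressure switch degraded, Release solenoid degraded, Right agent cylinder offline, Right zone module lost, Secondary smoke detector degraded}; {Aft discharge nozzle failed, Release solenoid degraded, Right agent cylinder offline, Right zone module lost, Secondary smoke detector degraded}; {Reserve control panel malfunctions}.

5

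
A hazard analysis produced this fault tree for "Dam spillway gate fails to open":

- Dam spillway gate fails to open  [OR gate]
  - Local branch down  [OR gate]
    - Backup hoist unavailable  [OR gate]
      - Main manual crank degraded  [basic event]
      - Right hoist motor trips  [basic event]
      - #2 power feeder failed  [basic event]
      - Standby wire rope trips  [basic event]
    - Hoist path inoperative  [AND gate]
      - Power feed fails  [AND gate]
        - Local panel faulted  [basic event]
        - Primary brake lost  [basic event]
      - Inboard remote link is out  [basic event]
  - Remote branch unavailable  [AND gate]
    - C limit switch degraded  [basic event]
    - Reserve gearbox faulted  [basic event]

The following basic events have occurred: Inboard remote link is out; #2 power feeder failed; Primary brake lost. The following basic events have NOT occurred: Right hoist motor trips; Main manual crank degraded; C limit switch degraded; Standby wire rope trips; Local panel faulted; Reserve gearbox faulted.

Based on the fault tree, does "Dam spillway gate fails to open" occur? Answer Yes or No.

Yes

Backup hoist unavailable [OR]: Main manual crank degraded=not, Right hoist motor trips=not, #2 power feeder failed=occurs, Standby wire rope trips=not → at least one input occurs → occurs.
Power feed fails [AND]: Local panel faulted=not, Primary brake lost=occurs → not all inputs occur → does not occur.
Hoist path inoperative [AND]: Power feed fails=not, Inboard remote link is out=occurs → not all inputs occur → does not occur.
Local branch down [OR]: Backup hoist unavailable=occurs, Hoist path inoperative=not → at least one input occurs → occurs.
Remote branch unavailable [AND]: C limit switch degraded=not, Reserve gearbox faulted=not → not all inputs occur → does not occur.
Dam spillway gate fails to open [OR]: Local branch down=occurs, Remote branch unavailable=not → at least one input occurs → occurs.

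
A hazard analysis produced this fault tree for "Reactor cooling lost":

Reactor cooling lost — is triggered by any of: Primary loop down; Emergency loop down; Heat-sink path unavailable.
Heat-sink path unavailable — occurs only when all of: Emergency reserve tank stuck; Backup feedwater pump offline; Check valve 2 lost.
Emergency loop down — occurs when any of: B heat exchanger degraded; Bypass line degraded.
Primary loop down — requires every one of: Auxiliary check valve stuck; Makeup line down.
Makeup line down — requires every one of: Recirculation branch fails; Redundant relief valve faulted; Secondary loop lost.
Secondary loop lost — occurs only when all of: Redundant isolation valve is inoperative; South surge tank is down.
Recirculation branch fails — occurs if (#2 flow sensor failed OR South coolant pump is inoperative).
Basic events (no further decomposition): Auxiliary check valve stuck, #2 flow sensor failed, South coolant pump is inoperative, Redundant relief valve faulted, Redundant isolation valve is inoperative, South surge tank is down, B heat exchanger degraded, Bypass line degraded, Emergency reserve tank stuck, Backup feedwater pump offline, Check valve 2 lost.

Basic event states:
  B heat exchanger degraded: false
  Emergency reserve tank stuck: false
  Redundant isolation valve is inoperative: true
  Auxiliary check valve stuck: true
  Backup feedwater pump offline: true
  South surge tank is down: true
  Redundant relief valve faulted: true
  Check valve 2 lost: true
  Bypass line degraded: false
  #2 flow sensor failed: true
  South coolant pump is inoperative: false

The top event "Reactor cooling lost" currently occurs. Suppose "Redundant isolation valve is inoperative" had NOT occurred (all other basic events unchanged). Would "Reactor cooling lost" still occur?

Counterfactual: set "Redundant isolation valve is inoperative" to not occurred.
Recirculation branch fails [OR]: #2 flow sensor failed=occurs, South coolant pump is inoperative=not → at least one input occurs → occurs.
Secondary loop lost [AND]: Redundant isolation valve is inoperative=not, South surge tank is down=occurs → not all inputs occur → does not occur.
Makeup line down [AND]: Recirculation branch fails=occurs, Redundant relief valve faulted=occurs, Secondary loop lost=not → not all inputs occur → does not occur.
Primary loop down [AND]: Auxiliary check valve stuck=occurs, Makeup line down=not → not all inputs occur → does not occur.
Emergency loop down [OR]: B heat exchanger degraded=not, Bypass line degraded=not → no input occurs → does not occur.
Heat-sink path unavailable [AND]: Emergency reserve tank stuck=not, Backup feedwater pump offline=occurs, Check valve 2 lost=occurs → not all inputs occur → does not occur.
Reactor cooling lost [OR]: Primary loop down=not, Emergency loop down=not, Heat-sink path unavailable=not → no input occurs → does not occur.

No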